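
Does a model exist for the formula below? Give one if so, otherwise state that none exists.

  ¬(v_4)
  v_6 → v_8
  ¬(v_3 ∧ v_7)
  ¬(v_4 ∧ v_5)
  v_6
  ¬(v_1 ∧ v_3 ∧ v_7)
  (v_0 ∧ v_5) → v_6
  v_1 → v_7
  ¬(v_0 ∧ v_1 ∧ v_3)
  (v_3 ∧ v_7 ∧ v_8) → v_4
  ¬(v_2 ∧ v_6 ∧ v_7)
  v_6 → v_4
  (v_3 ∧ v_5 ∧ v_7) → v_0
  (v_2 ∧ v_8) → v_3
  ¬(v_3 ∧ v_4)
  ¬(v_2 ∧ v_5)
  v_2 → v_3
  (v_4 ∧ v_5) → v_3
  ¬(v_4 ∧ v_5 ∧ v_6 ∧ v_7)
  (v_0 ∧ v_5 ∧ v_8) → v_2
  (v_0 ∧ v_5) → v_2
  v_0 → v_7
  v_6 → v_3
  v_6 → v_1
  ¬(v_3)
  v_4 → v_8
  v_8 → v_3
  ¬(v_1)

Case v_1 = True:
  Clause (¬v_1) is falsified — contradiction.
Case v_1 = False:
  (v_6) forces v_6 = True.
  Clause (v_1 ∨ ¬v_6) is falsified — contradiction.
Both cases fail, so the formula is unsatisfiable.

Unsatisfiable — no assignment works.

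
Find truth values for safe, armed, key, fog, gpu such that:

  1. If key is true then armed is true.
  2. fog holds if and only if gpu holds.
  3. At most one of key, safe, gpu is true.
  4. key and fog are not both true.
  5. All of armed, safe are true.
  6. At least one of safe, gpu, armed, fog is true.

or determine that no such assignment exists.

safe: True; armed: True; key: False; fog: False; gpu: False

  (1) key=F ⇒ armed: vacuous ✓
  (2) fog=F, gpu=F — same ✓
  (3) {key, safe, gpu}: 1 true — at most one ✓
  (4) key=F, fog=F — not both ✓
  (5) {armed, safe}: all 2 true ✓
  (6) {safe, gpu, armed, fog}: 2 true — at least one ✓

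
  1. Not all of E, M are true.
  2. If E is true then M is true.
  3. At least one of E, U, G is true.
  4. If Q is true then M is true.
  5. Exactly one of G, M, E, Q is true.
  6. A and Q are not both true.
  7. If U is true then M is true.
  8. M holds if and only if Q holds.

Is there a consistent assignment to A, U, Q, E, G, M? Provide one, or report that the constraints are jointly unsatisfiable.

A = True, U = False, Q = False, E = False, G = True, M = False

  (1) {E, M}: 0/2 true — not all ✓
  (2) E=F ⇒ M: vacuous ✓
  (3) {E, U, G}: 1 true — at least one ✓
  (4) Q=F ⇒ M: vacuous ✓
  (5) {G, M, E, Q}: 1 true — exactly one ✓
  (6) A=T, Q=F — not both ✓
  (7) U=F ⇒ M: vacuous ✓
  (8) M=F, Q=F — same ✓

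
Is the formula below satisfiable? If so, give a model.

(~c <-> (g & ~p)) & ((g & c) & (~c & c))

Unsatisfiable — no assignment works.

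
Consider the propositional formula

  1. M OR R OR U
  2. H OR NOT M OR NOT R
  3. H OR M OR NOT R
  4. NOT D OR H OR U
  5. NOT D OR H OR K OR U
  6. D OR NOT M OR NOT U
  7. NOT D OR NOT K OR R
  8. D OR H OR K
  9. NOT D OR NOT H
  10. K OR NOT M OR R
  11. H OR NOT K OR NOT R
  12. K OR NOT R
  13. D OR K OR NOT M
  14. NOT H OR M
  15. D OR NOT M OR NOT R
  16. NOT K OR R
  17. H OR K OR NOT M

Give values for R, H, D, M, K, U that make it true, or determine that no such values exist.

R = False, H = False, D = True, M = False, K = False, U = True

Try R = True:
  (K OR NOT R) forces K = True.
  (H OR NOT K OR NOT R) forces H = True.
  (NOT D OR NOT H) forces D = False.
  (NOT H OR M) forces M = True.
  clause (D OR NOT M OR NOT R) is falsified — backtrack.
So R = False.
  then (NOT K OR R) forces K = False.
  then (K OR NOT M OR R) forces M = False.
  then (NOT H OR M) forces H = False.
  then (M OR R OR U) forces U = True.
  then (D OR H OR K) forces D = True.
All clauses satisfied.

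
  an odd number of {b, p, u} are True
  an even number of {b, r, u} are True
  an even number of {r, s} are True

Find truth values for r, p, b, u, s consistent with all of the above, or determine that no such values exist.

r=T, p=F, b=T, u=F, s=T

{b, p, u}: 1 true → odd ✓
{b, r, u}: 2 true → even ✓
{r, s}: 2 true → even ✓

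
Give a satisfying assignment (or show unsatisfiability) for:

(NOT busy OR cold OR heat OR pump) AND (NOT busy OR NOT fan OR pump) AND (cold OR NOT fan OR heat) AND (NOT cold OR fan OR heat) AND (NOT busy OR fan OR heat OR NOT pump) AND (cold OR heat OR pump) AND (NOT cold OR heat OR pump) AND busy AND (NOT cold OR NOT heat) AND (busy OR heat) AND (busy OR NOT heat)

busy: True; pump: True; cold: True; fan: True; heat: False

Unit clause (busy) forces busy = True.
Set pump = True.
Set cold = True.
  then (NOT cold OR NOT heat) forces heat = False.
  then (NOT cold OR fan OR heat) forces fan = True.
All clauses satisfied.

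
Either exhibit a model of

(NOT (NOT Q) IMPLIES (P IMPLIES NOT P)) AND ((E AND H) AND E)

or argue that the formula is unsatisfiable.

Q: False, E: True, H: True, P: True

  NOT (NOT Q) IMPLIES (P IMPLIES NOT P) = True
    NOT (NOT Q) = False
      NOT Q = True
    P IMPLIES NOT P = False
      NOT P = False
  (E AND H) AND E = True
    E AND H = True
Both conjuncts True, so the formula holds.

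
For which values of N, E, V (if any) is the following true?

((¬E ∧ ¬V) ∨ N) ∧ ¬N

N = False, E = False, V = False

  (¬E ∧ ¬V) ∨ N = True
    ¬E ∧ ¬V = True
      ¬E = True
      ¬V = True
  ¬N = True
Both conjuncts True, so the formula holds.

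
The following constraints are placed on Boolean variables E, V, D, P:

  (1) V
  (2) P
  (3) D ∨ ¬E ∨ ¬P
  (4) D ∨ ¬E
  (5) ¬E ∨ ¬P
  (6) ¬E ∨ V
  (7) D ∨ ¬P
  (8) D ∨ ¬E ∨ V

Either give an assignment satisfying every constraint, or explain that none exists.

E = False, V = True, D = True, P = True

Unit clause (V) forces V = True.
Unit clause (P) forces P = True.
In (¬E ∨ ¬P) only ¬E is left, so E = False.
In (D ∨ ¬P) only D is left, so D = True.
Check each clause:
  (V): V holds.
  (P): P holds.
  (D ∨ ¬E ∨ ¬P): D holds.
  (D ∨ ¬E): D holds.
  (¬E ∨ ¬P): ¬E holds.
  (¬E ∨ V): ¬E holds.
  (D ∨ ¬P): D holds.
  (D ∨ ¬E ∨ V): D holds.
All clauses satisfied.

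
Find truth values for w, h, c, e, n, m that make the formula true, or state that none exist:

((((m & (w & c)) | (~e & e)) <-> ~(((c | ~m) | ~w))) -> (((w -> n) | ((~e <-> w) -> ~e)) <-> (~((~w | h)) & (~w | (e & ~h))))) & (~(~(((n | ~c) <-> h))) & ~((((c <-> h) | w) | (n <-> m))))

Unsatisfiable — no assignment works.

Case w = True: the conjunct ~((((c <-> h) | w) | (n <-> m))) becomes ~((True | (n <-> m))) = False.
Case w = False: the formula simplifies to (~e & e) & (~(~(((n | ~c) <-> h))) & ~(((c <-> h) | (n <-> m)))).
  e = True: the conjunct ~e is False.
  e = False: the conjunct e is False.
Both cases fail — unsatisfiable.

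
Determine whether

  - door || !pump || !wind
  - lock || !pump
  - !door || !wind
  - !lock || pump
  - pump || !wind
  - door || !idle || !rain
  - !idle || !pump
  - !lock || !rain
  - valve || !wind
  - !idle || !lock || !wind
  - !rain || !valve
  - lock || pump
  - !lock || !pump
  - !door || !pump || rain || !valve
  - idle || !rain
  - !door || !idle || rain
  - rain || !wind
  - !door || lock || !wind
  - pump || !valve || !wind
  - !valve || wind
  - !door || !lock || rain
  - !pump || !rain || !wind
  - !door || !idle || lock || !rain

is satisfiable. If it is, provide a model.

UNSATISFIABLE

Case pump = True:
  (lock || !pump) forces lock = True.
  Clause (!lock || !pump) is falsified — contradiction.
Case pump = False:
  (!lock || pump) forces lock = False.
  Clause (lock || pump) is falsified — contradiction.
Both cases fail, so the formula is unsatisfiable.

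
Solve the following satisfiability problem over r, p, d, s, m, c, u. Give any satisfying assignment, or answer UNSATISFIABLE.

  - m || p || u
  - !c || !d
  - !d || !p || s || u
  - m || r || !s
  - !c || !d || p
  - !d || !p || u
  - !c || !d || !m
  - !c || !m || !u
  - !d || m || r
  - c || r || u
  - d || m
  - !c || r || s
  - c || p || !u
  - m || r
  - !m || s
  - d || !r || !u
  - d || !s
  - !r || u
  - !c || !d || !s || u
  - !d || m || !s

Set r = True.
  then (!r || u) forces u = True.
  then (d || !r || !u) forces d = True.
  then (!c || !d) forces c = False.
  then (c || p || !u) forces p = True.
Set s = False.
  then (!m || s) forces m = False.
All clauses satisfied.

r: True, p: True, d: True, s: False, m: False, c: False, u: True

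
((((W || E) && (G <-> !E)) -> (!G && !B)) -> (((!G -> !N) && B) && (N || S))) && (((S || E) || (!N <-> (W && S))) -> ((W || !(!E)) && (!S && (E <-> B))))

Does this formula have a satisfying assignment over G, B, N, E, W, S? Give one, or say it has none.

G: True; B: False; N: True; E: False; W: True; S: False

  (((W || E) && (G <-> !E)) -> (!G && !B)) -> (((!G -> !N) && B) && (N || S)) = True
    ((W || E) && (G <-> !E)) -> (!G && !B) = False
      (W || E) && (G <-> !E) = True
        W || E = True
        G <-> !E = True
          !E = True
      !G && !B = False
        !G = False
        !B = True
    ((!G -> !N) && B) && (N || S) = False
      (!G -> !N) && B = False
        !G -> !N = True
          !G = False
          !N = False
      N || S = True
  ((S || E) || (!N <-> (W && S))) -> ((W || !(!E)) && (!S && (E <-> B))) = True
    (S || E) || (!N <-> (W && S)) = True
      S || E = False
      !N <-> (W && S) = True
        !N = False
        W && S = False
    (W || !(!E)) && (!S && (E <-> B)) = True
      W || !(!E) = True
        !(!E) = False
          !E = True
      !S && (E <-> B) = True
        !S = True
        E <-> B = True
Both conjuncts True, so the formula holds.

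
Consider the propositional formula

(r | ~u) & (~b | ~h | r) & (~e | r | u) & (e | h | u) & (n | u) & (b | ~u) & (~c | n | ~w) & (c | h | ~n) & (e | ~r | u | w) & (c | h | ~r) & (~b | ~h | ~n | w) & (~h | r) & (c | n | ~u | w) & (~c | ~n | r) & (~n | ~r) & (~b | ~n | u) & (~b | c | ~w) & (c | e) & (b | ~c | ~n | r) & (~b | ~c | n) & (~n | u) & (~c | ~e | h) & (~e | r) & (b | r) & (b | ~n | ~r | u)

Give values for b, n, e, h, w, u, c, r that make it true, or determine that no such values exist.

Case u = True:
  (r | ~u) forces r = True.
  (b | ~u) forces b = True.
  (~n | ~r) forces n = False.
  (~b | ~c | n) forces c = False.
  (c | h | ~r) forces h = True.
  (c | n | ~u | w) forces w = True.
  Clause (~b | c | ~w) is falsified — contradiction.
Case u = False:
  (n | u) forces n = True.
  Clause (~n | u) is falsified — contradiction.
Both cases fail, so the formula is unsatisfiable.

The formula is unsatisfiable.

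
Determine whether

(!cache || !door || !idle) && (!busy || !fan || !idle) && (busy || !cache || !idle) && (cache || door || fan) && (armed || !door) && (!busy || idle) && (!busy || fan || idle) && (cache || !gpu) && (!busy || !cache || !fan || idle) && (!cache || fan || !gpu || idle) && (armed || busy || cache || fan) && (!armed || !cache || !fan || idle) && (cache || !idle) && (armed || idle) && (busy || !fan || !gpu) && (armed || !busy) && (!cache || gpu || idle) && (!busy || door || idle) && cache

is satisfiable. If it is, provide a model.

gpu = True, busy = True, fan = False, cache = True, door = False, idle = True, armed = True

Unit clause (cache) forces cache = True.
Set gpu = True.
Try busy = False:
  (busy || !cache || !idle) forces idle = False.
  (!cache || fan || !gpu || idle) forces fan = True.
  clause (busy || !fan || !gpu) is falsified — backtrack.
So busy = True.
  then (!busy || idle) forces idle = True.
  then (armed || !busy) forces armed = True.
  then (!cache || !door || !idle) forces door = False.
  then (!busy || !fan || !idle) forces fan = False.
All clauses satisfied.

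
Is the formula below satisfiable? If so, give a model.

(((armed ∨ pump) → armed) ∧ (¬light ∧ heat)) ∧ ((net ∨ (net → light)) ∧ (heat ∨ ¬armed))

heat = True, pump = False, armed = True, net = False, light = False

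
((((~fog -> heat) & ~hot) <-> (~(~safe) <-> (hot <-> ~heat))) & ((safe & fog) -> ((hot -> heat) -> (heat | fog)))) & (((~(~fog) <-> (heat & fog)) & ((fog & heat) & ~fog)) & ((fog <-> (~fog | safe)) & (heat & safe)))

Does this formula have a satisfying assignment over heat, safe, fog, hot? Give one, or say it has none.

The formula is unsatisfiable.

Case fog = True: the conjunct ~fog is False.
Case fog = False: the conjunct fog is False.
Both cases fail — unsatisfiable.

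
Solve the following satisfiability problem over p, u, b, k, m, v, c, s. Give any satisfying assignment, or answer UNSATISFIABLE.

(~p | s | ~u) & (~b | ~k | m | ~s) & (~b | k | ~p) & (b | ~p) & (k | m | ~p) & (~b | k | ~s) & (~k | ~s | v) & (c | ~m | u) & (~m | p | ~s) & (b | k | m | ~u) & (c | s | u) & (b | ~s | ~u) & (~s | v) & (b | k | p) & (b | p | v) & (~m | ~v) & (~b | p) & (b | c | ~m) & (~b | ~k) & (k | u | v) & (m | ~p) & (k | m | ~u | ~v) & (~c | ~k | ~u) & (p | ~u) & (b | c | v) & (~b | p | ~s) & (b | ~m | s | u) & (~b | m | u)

Try p = True:
  (b | ~p) forces b = True.
  (~b | k | ~p) forces k = True.
  clause (~b | ~k) is falsified — backtrack.
So p = False.
  then (~b | p) forces b = False.
  then (p | ~u) forces u = False.
  then (b | k | p) forces k = True.
  then (b | p | v) forces v = True.
  then (~m | ~v) forces m = False.
Set c = True.
Set s = False.
All clauses satisfied.

p = False, u = False, b = False, k = True, m = False, v = True, c = True, s = False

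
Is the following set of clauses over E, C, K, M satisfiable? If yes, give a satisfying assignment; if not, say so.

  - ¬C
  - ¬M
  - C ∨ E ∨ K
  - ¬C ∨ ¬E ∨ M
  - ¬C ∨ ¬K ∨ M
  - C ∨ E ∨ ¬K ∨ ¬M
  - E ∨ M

E=T; C=F; K=T; M=F

Unit clause (¬C) forces C = False.
Unit clause (¬M) forces M = False.
In (E ∨ M) only E is left, so E = True.
Set K = True.
Check each clause:
  (¬C): ¬C holds.
  (¬M): ¬M holds.
  (C ∨ E ∨ K): E holds.
  (¬C ∨ ¬E ∨ M): ¬C holds.
  (¬C ∨ ¬K ∨ M): ¬C holds.
  (C ∨ E ∨ ¬K ∨ ¬M): E holds.
  (E ∨ M): E holds.
All clauses satisfied.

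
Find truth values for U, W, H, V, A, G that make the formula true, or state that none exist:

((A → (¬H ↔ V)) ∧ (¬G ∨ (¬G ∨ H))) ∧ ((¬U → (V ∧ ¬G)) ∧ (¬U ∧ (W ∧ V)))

U=F, W=T, H=F, V=T, A=F, G=F

  (A → (¬H ↔ V)) ∧ (¬G ∨ (¬G ∨ H)) = True
    A → (¬H ↔ V) = True
      ¬H ↔ V = True
        ¬H = True
    ¬G ∨ (¬G ∨ H) = True
      ¬G = True
      ¬G ∨ H = True
        ¬G = True
  (¬U → (V ∧ ¬G)) ∧ (¬U ∧ (W ∧ V)) = True
    ¬U → (V ∧ ¬G) = True
      ¬U = True
      V ∧ ¬G = True
        ¬G = True
    ¬U ∧ (W ∧ V) = True
      ¬U = True
      W ∧ V = True
Both conjuncts True, so the formula holds.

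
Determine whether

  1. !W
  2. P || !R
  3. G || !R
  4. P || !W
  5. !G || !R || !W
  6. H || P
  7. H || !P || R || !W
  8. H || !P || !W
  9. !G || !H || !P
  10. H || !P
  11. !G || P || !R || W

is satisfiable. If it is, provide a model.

Unit clause (!W) forces W = False.
Try H = False:
  (H || P) forces P = True.
  clause (H || !P) is falsified — backtrack.
So H = True.
Set P = True.
  then (!G || !H || !P) forces G = False.
  then (G || !R) forces R = False.
All clauses satisfied.

H = True, P = True, W = False, G = False, R = False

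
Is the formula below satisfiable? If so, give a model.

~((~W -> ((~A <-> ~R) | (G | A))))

A = False, G = False, R = True, W = False

  ~((~W -> ((~A <-> ~R) | (G | A)))) = True
    ~W -> ((~A <-> ~R) | (G | A)) = False
      ~W = True
      (~A <-> ~R) | (G | A) = False
        ~A <-> ~R = False
          ~A = True
          ~R = False
        G | A = False
The formula evaluates to True.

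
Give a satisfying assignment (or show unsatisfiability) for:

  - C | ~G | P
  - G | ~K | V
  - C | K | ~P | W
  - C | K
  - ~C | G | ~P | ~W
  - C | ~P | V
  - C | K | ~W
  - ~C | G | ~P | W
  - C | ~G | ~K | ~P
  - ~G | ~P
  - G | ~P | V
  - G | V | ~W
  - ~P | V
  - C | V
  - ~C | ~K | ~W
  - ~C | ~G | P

V = True, C = False, W = True, P = True, K = True, G = False

Set V = True.
Set C = False.
  then (C | K) forces K = True.
Set W = True.
Set P = True.
  then (C | ~G | ~K | ~P) forces G = False.
All clauses satisfied.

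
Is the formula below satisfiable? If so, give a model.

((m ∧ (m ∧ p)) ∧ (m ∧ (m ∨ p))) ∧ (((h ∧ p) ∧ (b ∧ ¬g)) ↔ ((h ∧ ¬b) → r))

g = False, p = True, m = True, b = True, h = True, r = False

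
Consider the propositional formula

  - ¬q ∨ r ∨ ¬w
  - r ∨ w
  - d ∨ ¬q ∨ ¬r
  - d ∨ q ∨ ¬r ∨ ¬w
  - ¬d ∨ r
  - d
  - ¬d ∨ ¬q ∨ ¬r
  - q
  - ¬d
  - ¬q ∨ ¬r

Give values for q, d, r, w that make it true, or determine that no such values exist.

Case d = True:
  Clause (¬d) is falsified — contradiction.
Case d = False:
  Clause (d) is falsified — contradiction.
Both cases fail, so the formula is unsatisfiable.

Unsatisfiable — no assignment works.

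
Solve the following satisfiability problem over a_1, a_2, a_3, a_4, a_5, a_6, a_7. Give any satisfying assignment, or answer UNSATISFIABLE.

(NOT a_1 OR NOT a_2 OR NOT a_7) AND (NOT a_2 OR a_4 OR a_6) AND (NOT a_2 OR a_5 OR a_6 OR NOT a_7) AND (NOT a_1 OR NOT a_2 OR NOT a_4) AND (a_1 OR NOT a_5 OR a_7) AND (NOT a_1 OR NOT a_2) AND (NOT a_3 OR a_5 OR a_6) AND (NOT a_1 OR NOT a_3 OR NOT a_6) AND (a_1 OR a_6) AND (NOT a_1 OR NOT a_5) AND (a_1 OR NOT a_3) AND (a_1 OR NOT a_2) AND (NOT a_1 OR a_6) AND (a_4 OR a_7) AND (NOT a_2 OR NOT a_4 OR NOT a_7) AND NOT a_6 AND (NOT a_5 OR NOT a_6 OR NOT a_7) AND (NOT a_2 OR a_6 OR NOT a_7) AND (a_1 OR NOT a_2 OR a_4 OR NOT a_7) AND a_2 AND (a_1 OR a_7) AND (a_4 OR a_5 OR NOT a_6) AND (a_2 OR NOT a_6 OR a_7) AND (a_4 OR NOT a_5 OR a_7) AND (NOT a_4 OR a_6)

No satisfying assignment exists.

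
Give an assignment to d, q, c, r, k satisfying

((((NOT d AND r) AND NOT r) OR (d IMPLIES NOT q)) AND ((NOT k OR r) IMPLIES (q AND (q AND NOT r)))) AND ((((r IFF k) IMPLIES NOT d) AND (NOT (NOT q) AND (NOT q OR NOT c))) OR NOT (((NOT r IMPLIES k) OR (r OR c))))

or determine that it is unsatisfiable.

d = False, q = True, c = False, r = False, k = True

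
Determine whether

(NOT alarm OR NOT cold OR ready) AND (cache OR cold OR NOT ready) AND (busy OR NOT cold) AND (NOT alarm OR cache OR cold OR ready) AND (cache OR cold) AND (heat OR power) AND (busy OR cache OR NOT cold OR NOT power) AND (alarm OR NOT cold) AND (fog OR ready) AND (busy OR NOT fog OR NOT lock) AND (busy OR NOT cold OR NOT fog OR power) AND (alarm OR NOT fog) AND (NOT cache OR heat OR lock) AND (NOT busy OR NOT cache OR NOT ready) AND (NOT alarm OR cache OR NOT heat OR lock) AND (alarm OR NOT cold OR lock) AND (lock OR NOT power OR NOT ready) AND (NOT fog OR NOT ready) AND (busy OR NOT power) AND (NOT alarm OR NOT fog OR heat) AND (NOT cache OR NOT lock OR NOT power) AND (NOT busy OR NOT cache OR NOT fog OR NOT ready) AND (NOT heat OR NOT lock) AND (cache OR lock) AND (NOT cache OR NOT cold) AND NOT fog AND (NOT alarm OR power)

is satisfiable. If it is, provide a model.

Unit clause (NOT fog) forces fog = False.
In (fog OR ready) only ready is left, so ready = True.
Set power = True.
  then (lock OR NOT power OR NOT ready) forces lock = True.
  then (busy OR NOT power) forces busy = True.
  then (NOT cache OR NOT lock OR NOT power) forces cache = False.
  then (NOT heat OR NOT lock) forces heat = False.
  then (cache OR cold OR NOT ready) forces cold = True.
  then (alarm OR NOT cold) forces alarm = True.
All clauses satisfied.

power=T, busy=T, heat=F, lock=T, ready=T, cold=T, fog=F, alarm=T, cache=F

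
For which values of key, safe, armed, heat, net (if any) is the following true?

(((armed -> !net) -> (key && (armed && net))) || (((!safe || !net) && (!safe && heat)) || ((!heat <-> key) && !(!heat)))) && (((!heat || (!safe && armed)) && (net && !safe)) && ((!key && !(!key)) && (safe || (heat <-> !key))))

Case key = True: the conjunct !key is False.
Case key = False: the conjunct !(!key) becomes !(!False) = False.
Both cases fail — unsatisfiable.

UNSATISFIABLE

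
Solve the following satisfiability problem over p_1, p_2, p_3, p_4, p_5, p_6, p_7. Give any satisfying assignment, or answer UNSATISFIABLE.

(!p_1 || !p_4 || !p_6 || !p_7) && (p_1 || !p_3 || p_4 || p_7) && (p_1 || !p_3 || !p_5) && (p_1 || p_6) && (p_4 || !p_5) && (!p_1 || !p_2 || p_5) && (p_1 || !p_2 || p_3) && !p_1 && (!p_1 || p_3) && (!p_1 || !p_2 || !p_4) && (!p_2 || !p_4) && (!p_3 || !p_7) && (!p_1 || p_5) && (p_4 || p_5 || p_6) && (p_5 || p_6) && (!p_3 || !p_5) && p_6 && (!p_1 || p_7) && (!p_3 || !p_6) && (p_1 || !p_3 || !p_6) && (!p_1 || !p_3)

Unit clause (!p_1) forces p_1 = False.
Unit clause (p_6) forces p_6 = True.
In (!p_3 || !p_6) only !p_3 is left, so p_3 = False.
In (p_1 || !p_2 || p_3) only !p_2 is left, so p_2 = False.
Set p_4 = False.
  then (p_4 || !p_5) forces p_5 = False.
Set p_7 = True.
All clauses satisfied.

p_1 = False; p_2 = False; p_3 = False; p_4 = False; p_5 = False; p_6 = True; p_7 = True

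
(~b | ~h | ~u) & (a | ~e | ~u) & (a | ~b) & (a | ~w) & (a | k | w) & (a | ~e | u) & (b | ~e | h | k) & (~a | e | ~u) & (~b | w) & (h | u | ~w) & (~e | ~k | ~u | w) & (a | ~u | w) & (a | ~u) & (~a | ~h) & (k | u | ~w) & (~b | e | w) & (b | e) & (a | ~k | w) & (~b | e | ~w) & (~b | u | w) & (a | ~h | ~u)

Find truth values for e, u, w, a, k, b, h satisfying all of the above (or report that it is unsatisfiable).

e = True; u = True; w = True; a = True; k = True; b = False; h = False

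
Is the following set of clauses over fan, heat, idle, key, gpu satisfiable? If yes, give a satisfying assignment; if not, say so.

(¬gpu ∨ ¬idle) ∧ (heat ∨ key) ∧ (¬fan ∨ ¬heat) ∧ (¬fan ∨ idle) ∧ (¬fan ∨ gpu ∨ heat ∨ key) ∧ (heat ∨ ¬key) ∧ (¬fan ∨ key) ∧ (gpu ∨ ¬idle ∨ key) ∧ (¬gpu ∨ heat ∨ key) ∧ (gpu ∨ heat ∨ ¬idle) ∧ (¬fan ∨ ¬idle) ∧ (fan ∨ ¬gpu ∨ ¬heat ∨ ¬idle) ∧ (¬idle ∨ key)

Set fan = False.
Set heat = True.
Set idle = False.
Set key = True.
Set gpu = False.
All clauses satisfied.

fan = False; heat = True; idle = False; key = True; gpu = False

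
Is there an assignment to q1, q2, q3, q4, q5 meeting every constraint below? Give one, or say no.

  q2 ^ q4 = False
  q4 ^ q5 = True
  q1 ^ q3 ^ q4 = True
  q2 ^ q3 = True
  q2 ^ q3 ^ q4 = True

q1 = False, q2 = False, q3 = True, q4 = False, q5 = True

q2 ^ q4 = F ^ F = False ✓
q4 ^ q5 = F ^ T = True ✓
q1 ^ q3 ^ q4 = F ^ T ^ F = True ✓
q2 ^ q3 = F ^ T = True ✓
q2 ^ q3 ^ q4 = F ^ T ^ F = True ✓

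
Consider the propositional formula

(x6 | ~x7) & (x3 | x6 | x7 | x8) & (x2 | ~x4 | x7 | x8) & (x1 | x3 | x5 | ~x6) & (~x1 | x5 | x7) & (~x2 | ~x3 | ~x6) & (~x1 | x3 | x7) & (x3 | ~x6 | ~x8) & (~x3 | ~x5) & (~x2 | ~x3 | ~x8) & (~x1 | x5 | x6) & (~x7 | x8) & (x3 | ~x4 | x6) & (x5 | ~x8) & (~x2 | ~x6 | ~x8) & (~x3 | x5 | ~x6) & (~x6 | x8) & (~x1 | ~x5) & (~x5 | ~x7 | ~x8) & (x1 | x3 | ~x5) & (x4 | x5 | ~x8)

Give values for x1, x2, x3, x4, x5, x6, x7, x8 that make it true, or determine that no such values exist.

Set x1 = False.
Set x2 = True.
Try x3 = False:
  (x1 | x3 | ~x5) forces x5 = False.
  (x1 | x3 | x5 | ~x6) forces x6 = False.
  (x6 | ~x7) forces x7 = False.
  (x3 | x6 | x7 | x8) forces x8 = True.
  clause (x5 | ~x8) is falsified — backtrack.
So x3 = True.
  then (~x2 | ~x3 | ~x6) forces x6 = False.
  then (~x3 | ~x5) forces x5 = False.
  then (~x2 | ~x3 | ~x8) forces x8 = False.
  then (~x7 | x8) forces x7 = False.
Set x4 = False.
All clauses satisfied.

x1 = False, x2 = True, x3 = True, x4 = False, x5 = False, x6 = False, x7 = False, x8 = False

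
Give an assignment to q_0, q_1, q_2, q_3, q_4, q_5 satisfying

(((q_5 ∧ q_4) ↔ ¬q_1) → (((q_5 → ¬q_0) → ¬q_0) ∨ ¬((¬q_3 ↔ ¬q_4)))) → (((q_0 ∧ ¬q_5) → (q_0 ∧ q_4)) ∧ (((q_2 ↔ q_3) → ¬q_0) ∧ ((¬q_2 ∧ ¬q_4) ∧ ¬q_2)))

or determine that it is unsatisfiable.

q_0 = True; q_1 = True; q_2 = False; q_3 = True; q_4 = False; q_5 = True

  (((q_5 ∧ q_4) ↔ ¬q_1) → (((q_5 → ¬q_0) → ¬q_0) ∨ ¬((¬q_3 ↔ ¬q_4)))) → (((q_0 ∧ ¬q_5) → (q_0 ∧ q_4)) ∧ (((q_2 ↔ q_3) → ¬q_0) ∧ ((¬q_2 ∧ ¬q_4) ∧ ¬q_2))) = True
    ((q_5 ∧ q_4) ↔ ¬q_1) → (((q_5 → ¬q_0) → ¬q_0) ∨ ¬((¬q_3 ↔ ¬q_4))) = True
      (q_5 ∧ q_4) ↔ ¬q_1 = True
        q_5 ∧ q_4 = False
        ¬q_1 = False
      ((q_5 → ¬q_0) → ¬q_0) ∨ ¬((¬q_3 ↔ ¬q_4)) = True
        (q_5 → ¬q_0) → ¬q_0 = True
          q_5 → ¬q_0 = False
            ¬q_0 = False
          ¬q_0 = False
        ¬((¬q_3 ↔ ¬q_4)) = True
          ¬q_3 ↔ ¬q_4 = False
            ¬q_3 = False
            ¬q_4 = True
    ((q_0 ∧ ¬q_5) → (q_0 ∧ q_4)) ∧ (((q_2 ↔ q_3) → ¬q_0) ∧ ((¬q_2 ∧ ¬q_4) ∧ ¬q_2)) = True
      (q_0 ∧ ¬q_5) → (q_0 ∧ q_4) = True
        q_0 ∧ ¬q_5 = False
          ¬q_5 = False
        q_0 ∧ q_4 = False
      ((q_2 ↔ q_3) → ¬q_0) ∧ ((¬q_2 ∧ ¬q_4) ∧ ¬q_2) = True
        (q_2 ↔ q_3) → ¬q_0 = True
          q_2 ↔ q_3 = False
          ¬q_0 = False
        (¬q_2 ∧ ¬q_4) ∧ ¬q_2 = True
          ¬q_2 ∧ ¬q_4 = True
            ¬q_2 = True
            ¬q_4 = True
          ¬q_2 = True
The formula evaluates to True.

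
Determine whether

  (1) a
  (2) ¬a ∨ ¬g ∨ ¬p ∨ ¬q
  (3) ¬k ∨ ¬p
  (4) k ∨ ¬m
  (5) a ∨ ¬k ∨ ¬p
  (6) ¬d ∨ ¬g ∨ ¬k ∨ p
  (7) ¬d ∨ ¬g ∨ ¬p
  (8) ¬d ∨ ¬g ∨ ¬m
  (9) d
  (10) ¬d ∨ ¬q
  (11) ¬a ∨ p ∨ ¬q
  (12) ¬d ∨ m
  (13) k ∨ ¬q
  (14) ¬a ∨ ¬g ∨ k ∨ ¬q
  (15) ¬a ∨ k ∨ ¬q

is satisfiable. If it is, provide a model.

Unit clause (a) forces a = True.
Unit clause (d) forces d = True.
In (¬d ∨ ¬q) only ¬q is left, so q = False.
In (¬d ∨ m) only m is left, so m = True.
In (k ∨ ¬m) only k is left, so k = True.
In (¬d ∨ ¬g ∨ ¬m) only ¬g is left, so g = False.
In (¬k ∨ ¬p) only ¬p is left, so p = False.
All clauses satisfied.

d = True; q = False; k = True; a = True; m = True; p = False; g = False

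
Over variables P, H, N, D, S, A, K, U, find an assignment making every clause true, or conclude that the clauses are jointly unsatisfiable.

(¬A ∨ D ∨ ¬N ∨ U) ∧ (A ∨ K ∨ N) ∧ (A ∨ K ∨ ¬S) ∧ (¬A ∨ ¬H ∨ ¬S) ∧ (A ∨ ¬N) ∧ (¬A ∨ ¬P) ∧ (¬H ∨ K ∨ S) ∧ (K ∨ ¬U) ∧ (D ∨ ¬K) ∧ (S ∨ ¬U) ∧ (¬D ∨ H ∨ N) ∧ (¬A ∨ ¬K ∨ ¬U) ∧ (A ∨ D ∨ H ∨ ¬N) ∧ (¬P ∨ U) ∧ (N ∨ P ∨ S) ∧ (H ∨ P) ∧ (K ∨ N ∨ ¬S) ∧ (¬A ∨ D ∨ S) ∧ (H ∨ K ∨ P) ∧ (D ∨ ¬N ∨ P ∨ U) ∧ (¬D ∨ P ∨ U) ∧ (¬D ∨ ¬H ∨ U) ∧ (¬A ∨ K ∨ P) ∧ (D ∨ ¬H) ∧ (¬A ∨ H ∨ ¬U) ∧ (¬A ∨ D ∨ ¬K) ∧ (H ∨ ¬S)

Set P = True.
  then (¬A ∨ ¬P) forces A = False.
  then (¬P ∨ U) forces U = True.
  then (A ∨ ¬N) forces N = False.
  then (K ∨ ¬U) forces K = True.
  then (D ∨ ¬K) forces D = True.
  then (S ∨ ¬U) forces S = True.
  then (¬D ∨ H ∨ N) forces H = True.
All clauses satisfied.

P: True, H: True, N: False, D: True, S: True, A: False, K: True, U: True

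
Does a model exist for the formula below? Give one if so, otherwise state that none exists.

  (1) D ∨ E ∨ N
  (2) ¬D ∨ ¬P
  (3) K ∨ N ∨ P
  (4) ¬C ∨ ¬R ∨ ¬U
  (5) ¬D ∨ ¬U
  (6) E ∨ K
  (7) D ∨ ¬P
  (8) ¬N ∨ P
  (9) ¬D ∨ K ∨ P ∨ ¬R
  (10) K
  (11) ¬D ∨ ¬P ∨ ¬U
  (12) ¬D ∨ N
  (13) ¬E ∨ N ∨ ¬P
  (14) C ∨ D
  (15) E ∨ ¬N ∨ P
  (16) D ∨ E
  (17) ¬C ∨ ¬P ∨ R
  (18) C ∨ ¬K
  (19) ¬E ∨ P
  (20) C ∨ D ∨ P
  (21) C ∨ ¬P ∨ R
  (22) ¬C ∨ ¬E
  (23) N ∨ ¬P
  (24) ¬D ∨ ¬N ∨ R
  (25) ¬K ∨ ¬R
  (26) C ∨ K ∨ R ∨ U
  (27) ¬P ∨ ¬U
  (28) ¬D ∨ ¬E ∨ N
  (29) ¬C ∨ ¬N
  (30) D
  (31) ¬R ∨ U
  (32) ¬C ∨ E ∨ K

UNSATISFIABLE

Case D = True:
  (¬D ∨ ¬P) forces P = False.
  (¬D ∨ ¬U) forces U = False.
  (¬N ∨ P) forces N = False.
  Clause (¬D ∨ N) is falsified — contradiction.
Case D = False:
  Clause (D) is falsified — contradiction.
Both cases fail, so the formula is unsatisfiable.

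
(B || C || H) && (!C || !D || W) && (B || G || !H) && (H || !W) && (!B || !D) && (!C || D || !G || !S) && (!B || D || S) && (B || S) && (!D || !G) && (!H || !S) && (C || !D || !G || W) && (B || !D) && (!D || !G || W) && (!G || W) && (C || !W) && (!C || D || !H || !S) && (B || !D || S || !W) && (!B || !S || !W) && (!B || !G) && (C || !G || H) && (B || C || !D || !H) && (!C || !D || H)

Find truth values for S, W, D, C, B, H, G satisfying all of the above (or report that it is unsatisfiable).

Try S = False:
  (B || S) forces B = True.
  (!B || !D) forces D = False.
  clause (!B || D || S) is falsified — backtrack.
So S = True.
  then (!H || !S) forces H = False.
  then (H || !W) forces W = False.
  then (!G || W) forces G = False.
Set D = False.
Set C = False.
  then (B || C || H) forces B = True.
All clauses satisfied.

S = True, W = False, D = False, C = False, B = True, H = False, G = False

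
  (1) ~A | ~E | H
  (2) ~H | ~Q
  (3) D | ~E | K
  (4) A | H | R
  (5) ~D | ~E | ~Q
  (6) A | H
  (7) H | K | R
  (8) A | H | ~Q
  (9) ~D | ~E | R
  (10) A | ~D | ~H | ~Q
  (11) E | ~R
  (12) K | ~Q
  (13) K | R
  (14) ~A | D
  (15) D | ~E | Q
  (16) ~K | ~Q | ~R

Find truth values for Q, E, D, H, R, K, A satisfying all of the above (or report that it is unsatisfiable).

Q=F, E=T, D=T, H=T, R=T, K=T, A=F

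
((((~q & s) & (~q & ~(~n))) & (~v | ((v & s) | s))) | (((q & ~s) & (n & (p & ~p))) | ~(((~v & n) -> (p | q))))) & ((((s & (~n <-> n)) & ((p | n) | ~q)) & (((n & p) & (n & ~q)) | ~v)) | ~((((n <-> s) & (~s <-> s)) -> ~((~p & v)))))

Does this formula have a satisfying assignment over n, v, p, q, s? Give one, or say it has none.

UNSATISFIABLE

The conjunct (((s & (~n <-> n)) & ((p | n) | ~q)) & (((n & p) & (n & ~q)) | ~v)) | ~((((n <-> s) & (~s <-> s)) -> ~((~p & v)))) is unsatisfiable on its own:
  s = True: simplifies to ((~n <-> n) & ((p | n) | ~q)) & (((n & p) & (n & ~q)) | ~v).
    n = True: the conjunct ~n <-> n becomes ~True <-> True = False.
    n = False: the conjunct ~n <-> n becomes ~False <-> False = False.
  s = False: this becomes (False & (((n & p) & (n & ~q)) | ~v)) | ~True = False.
So the whole conjunction is unsatisfiable.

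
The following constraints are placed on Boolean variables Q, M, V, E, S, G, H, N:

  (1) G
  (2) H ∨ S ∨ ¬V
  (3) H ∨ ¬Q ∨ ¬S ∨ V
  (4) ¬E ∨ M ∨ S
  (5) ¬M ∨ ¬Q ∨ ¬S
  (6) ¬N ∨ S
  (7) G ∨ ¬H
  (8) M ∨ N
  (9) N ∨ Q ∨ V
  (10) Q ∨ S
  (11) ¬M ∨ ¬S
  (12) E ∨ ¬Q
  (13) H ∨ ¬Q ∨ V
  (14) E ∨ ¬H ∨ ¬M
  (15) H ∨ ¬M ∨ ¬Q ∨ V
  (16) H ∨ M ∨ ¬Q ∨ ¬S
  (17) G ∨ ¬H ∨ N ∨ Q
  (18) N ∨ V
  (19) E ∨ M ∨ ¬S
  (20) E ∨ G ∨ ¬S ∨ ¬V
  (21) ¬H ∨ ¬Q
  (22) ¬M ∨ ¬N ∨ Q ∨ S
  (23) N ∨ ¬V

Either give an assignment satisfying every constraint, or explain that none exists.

Unit clause (G) forces G = True.
Set Q = False.
  then (Q ∨ S) forces S = True.
  then (¬M ∨ ¬S) forces M = False.
  then (E ∨ M ∨ ¬S) forces E = True.
  then (M ∨ N) forces N = True.
Set V = True.
Set H = False.
All clauses satisfied.

Q = False; M = False; V = True; E = True; S = True; G = True; H = False; N = True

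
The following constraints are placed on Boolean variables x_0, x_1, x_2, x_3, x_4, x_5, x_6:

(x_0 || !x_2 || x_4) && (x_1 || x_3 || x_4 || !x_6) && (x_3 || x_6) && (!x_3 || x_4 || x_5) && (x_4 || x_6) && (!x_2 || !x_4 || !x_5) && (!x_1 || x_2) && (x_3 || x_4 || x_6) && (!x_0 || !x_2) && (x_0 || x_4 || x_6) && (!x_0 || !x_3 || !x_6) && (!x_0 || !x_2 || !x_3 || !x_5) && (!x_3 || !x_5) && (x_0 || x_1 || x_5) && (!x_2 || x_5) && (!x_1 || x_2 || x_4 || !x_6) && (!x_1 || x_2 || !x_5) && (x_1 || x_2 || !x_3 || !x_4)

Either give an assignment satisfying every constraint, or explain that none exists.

Set x_0 = True.
  then (!x_0 || !x_2) forces x_2 = False.
  then (!x_1 || x_2) forces x_1 = False.
Set x_3 = False.
  then (x_3 || x_6) forces x_6 = True.
  then (x_1 || x_3 || x_4 || !x_6) forces x_4 = True.
Set x_5 = False.
All clauses satisfied.

x_0 = True, x_1 = False, x_2 = False, x_3 = False, x_4 = True, x_5 = False, x_6 = True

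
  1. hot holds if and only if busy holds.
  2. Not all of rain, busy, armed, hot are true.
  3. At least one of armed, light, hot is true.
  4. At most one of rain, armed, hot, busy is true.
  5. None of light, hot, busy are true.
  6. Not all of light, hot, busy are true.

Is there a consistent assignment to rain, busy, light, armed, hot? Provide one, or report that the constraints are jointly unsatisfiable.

rain = False, busy = False, light = False, armed = True, hot = False

  (1) hot=F, busy=F — same ✓
  (2) {rain, busy, armed, hot}: 1/4 true — not all ✓
  (3) {armed, light, hot}: 1 true — at least one ✓
  (4) {rain, armed, hot, busy}: 1 true — at most one ✓
  (5) {light, hot, busy}: 0 true — none ✓
  (6) {light, hot, busy}: 0/3 true — not all ✓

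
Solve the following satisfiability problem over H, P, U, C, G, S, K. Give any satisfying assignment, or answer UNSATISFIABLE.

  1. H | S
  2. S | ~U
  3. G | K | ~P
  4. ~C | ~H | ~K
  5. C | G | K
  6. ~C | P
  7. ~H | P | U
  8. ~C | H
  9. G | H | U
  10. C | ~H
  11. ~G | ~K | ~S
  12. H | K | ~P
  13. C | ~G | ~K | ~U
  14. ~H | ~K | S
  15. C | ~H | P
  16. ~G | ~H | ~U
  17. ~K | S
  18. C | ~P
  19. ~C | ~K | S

Set H = False.
  then (H | S) forces S = True.
  then (~C | H) forces C = False.
  then (C | ~P) forces P = False.
Set U = False.
  then (G | H | U) forces G = True.
  then (~G | ~K | ~S) forces K = False.
All clauses satisfied.

H=F, P=F, U=F, C=F, G=T, S=T, K=F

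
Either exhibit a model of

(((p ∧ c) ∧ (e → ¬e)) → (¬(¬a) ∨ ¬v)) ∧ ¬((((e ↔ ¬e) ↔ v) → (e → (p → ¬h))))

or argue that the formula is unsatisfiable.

c = True, e = True, h = True, a = True, p = True, v = False

  ((p ∧ c) ∧ (e → ¬e)) → (¬(¬a) ∨ ¬v) = True
    (p ∧ c) ∧ (e → ¬e) = False
      p ∧ c = True
      e → ¬e = False
        ¬e = False
    ¬(¬a) ∨ ¬v = True
      ¬(¬a) = True
        ¬a = False
      ¬v = True
  ¬((((e ↔ ¬e) ↔ v) → (e → (p → ¬h)))) = True
    ((e ↔ ¬e) ↔ v) → (e → (p → ¬h)) = False
      (e ↔ ¬e) ↔ v = True
        e ↔ ¬e = False
          ¬e = False
      e → (p → ¬h) = False
        p → ¬h = False
          ¬h = False
Both conjuncts True, so the formula holds.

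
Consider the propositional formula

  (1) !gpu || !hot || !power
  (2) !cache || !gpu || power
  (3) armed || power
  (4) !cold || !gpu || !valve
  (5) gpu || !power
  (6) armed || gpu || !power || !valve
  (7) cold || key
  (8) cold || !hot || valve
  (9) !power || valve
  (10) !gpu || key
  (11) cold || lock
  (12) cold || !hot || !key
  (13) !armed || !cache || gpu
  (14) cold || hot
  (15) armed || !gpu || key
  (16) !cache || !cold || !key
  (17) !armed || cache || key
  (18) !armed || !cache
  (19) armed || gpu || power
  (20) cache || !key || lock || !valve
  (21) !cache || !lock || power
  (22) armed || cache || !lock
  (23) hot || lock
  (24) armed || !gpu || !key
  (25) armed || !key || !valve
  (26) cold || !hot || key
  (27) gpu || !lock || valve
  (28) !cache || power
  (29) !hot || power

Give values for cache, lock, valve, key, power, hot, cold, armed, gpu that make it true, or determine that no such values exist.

cache = False, lock = True, valve = False, key = True, power = False, hot = False, cold = True, armed = True, gpu = True

Set cache = False.
Try lock = False:
  (cold || lock) forces cold = True.
  (hot || lock) forces hot = True.
  (!hot || power) forces power = True.
  (!gpu || !hot || !power) forces gpu = False.
  clause (gpu || !power) is falsified — backtrack.
So lock = True.
  then (armed || cache || !lock) forces armed = True.
  then (!armed || cache || key) forces key = True.
Set valve = False.
  then (!power || valve) forces power = False.
  then (gpu || !lock || valve) forces gpu = True.
  then (!hot || power) forces hot = False.
  then (cold || hot) forces cold = True.
All clauses satisfied.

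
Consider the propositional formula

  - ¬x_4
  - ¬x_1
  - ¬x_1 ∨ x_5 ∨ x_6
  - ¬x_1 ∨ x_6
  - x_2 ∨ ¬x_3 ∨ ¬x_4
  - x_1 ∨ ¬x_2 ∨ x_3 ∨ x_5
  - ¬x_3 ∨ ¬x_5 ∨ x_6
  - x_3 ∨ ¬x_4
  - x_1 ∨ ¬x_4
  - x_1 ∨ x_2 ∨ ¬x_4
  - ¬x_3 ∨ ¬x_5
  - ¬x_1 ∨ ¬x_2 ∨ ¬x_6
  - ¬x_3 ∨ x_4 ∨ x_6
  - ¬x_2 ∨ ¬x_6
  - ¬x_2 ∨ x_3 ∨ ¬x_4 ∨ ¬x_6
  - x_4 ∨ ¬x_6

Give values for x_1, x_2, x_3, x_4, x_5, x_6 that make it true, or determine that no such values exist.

Unit clause (¬x_4) forces x_4 = False.
Unit clause (¬x_1) forces x_1 = False.
In (x_4 ∨ ¬x_6) only ¬x_6 is left, so x_6 = False.
In (¬x_3 ∨ x_4 ∨ x_6) only ¬x_3 is left, so x_3 = False.
Set x_2 = False.
Set x_5 = False.
All clauses satisfied.

x_1=F; x_2=F; x_3=F; x_4=F; x_5=F; x_6=F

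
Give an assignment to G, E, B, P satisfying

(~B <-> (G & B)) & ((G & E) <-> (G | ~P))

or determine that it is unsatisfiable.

G: False; E: True; B: True; P: True

  ~B <-> (G & B) = True
    ~B = False
    G & B = False
  (G & E) <-> (G | ~P) = True
    G & E = False
    G | ~P = False
      ~P = False
Both conjuncts True, so the formula holds.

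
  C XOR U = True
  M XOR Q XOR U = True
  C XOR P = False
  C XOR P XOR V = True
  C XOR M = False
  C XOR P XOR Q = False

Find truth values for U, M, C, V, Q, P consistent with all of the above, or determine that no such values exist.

U = True, M = False, C = False, V = True, Q = False, P = False

C XOR U = F XOR T = True ✓
M XOR Q XOR U = F XOR F XOR T = True ✓
C XOR P = F XOR F = False ✓
C XOR P XOR V = F XOR F XOR T = True ✓
C XOR M = F XOR F = False ✓
C XOR P XOR Q = F XOR F XOR F = False ✓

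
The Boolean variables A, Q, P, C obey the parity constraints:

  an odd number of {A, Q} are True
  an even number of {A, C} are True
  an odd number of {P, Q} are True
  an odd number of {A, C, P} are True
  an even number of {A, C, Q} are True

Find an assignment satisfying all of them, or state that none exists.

A=T, Q=F, P=T, C=T

{A, Q}: 1 true → odd ✓
{A, C}: 2 true → even ✓
{P, Q}: 1 true → odd ✓
{A, C, P}: 3 true → odd ✓
{A, C, Q}: 2 true → even ✓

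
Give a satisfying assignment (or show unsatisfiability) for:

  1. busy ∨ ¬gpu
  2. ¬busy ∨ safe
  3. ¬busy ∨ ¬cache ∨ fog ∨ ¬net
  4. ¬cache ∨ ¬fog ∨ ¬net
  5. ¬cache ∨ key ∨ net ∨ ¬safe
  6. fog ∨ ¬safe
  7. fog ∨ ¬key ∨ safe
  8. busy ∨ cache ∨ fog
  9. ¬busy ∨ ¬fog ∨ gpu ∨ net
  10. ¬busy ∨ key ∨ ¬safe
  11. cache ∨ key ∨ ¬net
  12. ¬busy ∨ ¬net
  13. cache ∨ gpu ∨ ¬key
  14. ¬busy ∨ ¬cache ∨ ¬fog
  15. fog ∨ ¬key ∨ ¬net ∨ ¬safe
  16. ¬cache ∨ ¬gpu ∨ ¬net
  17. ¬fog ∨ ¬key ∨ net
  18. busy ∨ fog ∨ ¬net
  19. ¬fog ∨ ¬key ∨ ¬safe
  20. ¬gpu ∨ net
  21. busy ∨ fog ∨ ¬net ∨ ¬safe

cache = False; key = False; fog = True; gpu = False; safe = False; net = False; busy = False

Set cache = False.
Set key = False.
  then (cache ∨ key ∨ ¬net) forces net = False.
  then (¬gpu ∨ net) forces gpu = False.
Try fog = False:
  (fog ∨ ¬safe) forces safe = False.
  (¬busy ∨ safe) forces busy = False.
  clause (busy ∨ cache ∨ fog) is falsified — backtrack.
So fog = True.
  then (¬busy ∨ ¬fog ∨ gpu ∨ net) forces busy = False.
Set safe = False.
All clauses satisfied.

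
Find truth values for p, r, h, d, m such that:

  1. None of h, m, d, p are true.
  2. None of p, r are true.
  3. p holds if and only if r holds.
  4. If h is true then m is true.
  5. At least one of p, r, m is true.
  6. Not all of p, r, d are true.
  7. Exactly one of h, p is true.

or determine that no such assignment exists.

No satisfying assignment exists.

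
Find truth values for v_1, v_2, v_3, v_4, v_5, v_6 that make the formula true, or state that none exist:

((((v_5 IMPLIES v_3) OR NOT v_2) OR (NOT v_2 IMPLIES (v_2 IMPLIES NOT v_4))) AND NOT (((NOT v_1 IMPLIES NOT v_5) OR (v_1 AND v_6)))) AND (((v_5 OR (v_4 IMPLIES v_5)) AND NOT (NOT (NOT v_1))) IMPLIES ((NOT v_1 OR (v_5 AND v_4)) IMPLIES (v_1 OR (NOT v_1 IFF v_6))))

v_1=F, v_2=F, v_3=F, v_4=F, v_5=T, v_6=T

  (((v_5 IMPLIES v_3) OR NOT v_2) OR (NOT v_2 IMPLIES (v_2 IMPLIES NOT v_4))) AND NOT (((NOT v_1 IMPLIES NOT v_5) OR (v_1 AND v_6))) = True
    ((v_5 IMPLIES v_3) OR NOT v_2) OR (NOT v_2 IMPLIES (v_2 IMPLIES NOT v_4)) = True
      (v_5 IMPLIES v_3) OR NOT v_2 = True
        v_5 IMPLIES v_3 = False
        NOT v_2 = True
      NOT v_2 IMPLIES (v_2 IMPLIES NOT v_4) = True
        NOT v_2 = True
        v_2 IMPLIES NOT v_4 = True
          NOT v_4 = True
    NOT (((NOT v_1 IMPLIES NOT v_5) OR (v_1 AND v_6))) = True
      (NOT v_1 IMPLIES NOT v_5) OR (v_1 AND v_6) = False
        NOT v_1 IMPLIES NOT v_5 = False
          NOT v_1 = True
          NOT v_5 = False
        v_1 AND v_6 = False
  ((v_5 OR (v_4 IMPLIES v_5)) AND NOT (NOT (NOT v_1))) IMPLIES ((NOT v_1 OR (v_5 AND v_4)) IMPLIES (v_1 OR (NOT v_1 IFF v_6))) = True
    (v_5 OR (v_4 IMPLIES v_5)) AND NOT (NOT (NOT v_1)) = True
      v_5 OR (v_4 IMPLIES v_5) = True
        v_4 IMPLIES v_5 = True
      NOT (NOT (NOT v_1)) = True
        NOT (NOT v_1) = False
          NOT v_1 = True
    (NOT v_1 OR (v_5 AND v_4)) IMPLIES (v_1 OR (NOT v_1 IFF v_6)) = True
      NOT v_1 OR (v_5 AND v_4) = True
        NOT v_1 = True
        v_5 AND v_4 = False
      v_1 OR (NOT v_1 IFF v_6) = True
        NOT v_1 IFF v_6 = True
          NOT v_1 = True
Both conjuncts True, so the formula holds.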